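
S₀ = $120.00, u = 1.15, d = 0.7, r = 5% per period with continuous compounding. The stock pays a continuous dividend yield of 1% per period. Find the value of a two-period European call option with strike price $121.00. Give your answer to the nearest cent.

Per-period risk-free factor R = e^0.05 = 1.0513; dividend-adjusted growth = e^(0.05−0.01) = 1.0408.
Risk-neutral probability p = (1.0408 − 0.7)/(1.15 − 0.7) = 0.3408/0.4500 = 0.7574
Terminal stock prices: S_uu = 158.7, S_ud = 96.6, S_dd = 58.8
Terminal payoffs (S − K): max(37.7, 0) = 37.7, max(-24.4, 0) = 0, max(-62.2, 0) = 0
Node u (S = 138): V_u = e^(−0.05)·[0.7574·37.7000 + 0.2426·0.0000] = 27.1599
Node d (S = 84): V_d = e^(−0.05)·[0.7574·0.0000 + 0.2426·0.0000] = 0.0000
Node 0 (S = 120): V_0 = e^(−0.05)·[0.7574·27.1599 + 0.2426·0.0000] = 19.5665

$19.57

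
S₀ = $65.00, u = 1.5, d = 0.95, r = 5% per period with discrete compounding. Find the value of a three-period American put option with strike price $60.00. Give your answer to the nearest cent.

Risk-neutral probability p = (1 + 0.05 − 0.95)/(1.5 − 0.95) = 0.1000/0.5500 = 0.1818
Terminal stock prices: S_uuu = 219.4, S_uud = 138.9, S_udd = 87.99, S_ddd = 55.73
Terminal payoffs (K − S): max(-159.4, 0) = 0, max(-78.94, 0) = 0, max(-27.99, 0) = 0, max(4.271, 0) = 4.271
Node uu (S = 146.2): continuation = 1/1.05·[0.1818·0.0000 + 0.8182·0.0000] = 0.0000; exercise value = 0.0000 ≤ continuation, so V_uu = 0.0000
Node ud (S = 92.62): continuation = 1/1.05·[0.1818·0.0000 + 0.8182·0.0000] = 0.0000; exercise value = 0.0000 ≤ continuation, so V_ud = 0.0000
Node dd (S = 58.66): continuation = 1/1.05·[0.1818·0.0000 + 0.8182·4.2706] = 3.3278; exercise value = 1.3375 ≤ continuation, so V_dd = 3.3278
Node u (S = 97.5): continuation = 1/1.05·[0.1818·0.0000 + 0.8182·0.0000] = 0.0000; exercise value = 0.0000 ≤ continuation, so V_u = 0.0000
Node d (S = 61.75): continuation = 1/1.05·[0.1818·0.0000 + 0.8182·3.3278] = 2.5931; exercise value = 0.0000 ≤ continuation, so V_d = 2.5931
Node 0 (S = 65): continuation = 1/1.05·[0.1818·0.0000 + 0.8182·2.5931] = 2.0206; exercise value = 0.0000 ≤ continuation, so V_0 = 2.0206

$2.02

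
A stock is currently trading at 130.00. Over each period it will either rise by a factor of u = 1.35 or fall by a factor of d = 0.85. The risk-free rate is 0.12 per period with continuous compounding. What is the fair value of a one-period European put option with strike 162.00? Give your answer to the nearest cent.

20.33

Risk-neutral probability p = (e^0.12 − 0.85)/(1.35 − 0.85) = 0.2775/0.5000 = 0.5550
Terminal stock prices: S_u = 175.5, S_d = 110.5
Terminal payoffs (K − S): max(-13.5, 0) = 0, max(51.5, 0) = 51.5
Node 0 (S = 130): V_0 = e^(−0.12)·[0.5550·0.0000 + 0.4450·51.5000] = 20.3263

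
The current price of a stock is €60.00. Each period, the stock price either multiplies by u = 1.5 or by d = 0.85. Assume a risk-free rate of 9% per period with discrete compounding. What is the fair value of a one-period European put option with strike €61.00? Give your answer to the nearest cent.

€5.79

Risk-neutral probability p = (1 + 0.09 − 0.85)/(1.5 − 0.85) = 0.2400/0.6500 = 0.3692
Terminal stock prices: S_u = 90, S_d = 51
Terminal payoffs (K − S): max(-29, 0) = 0, max(10, 0) = 10
Node 0 (S = 60): V_0 = 1/1.09·[0.3692·0.0000 + 0.6308·10.0000] = 5.7869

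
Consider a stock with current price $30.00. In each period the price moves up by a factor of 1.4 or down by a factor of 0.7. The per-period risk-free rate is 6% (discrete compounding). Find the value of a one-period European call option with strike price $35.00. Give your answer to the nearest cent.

Risk-neutral probability p = (1 + 0.06 − 0.7)/(1.4 − 0.7) = 0.3600/0.7000 = 0.5143
Terminal stock prices: S_u = 42, S_d = 21
Terminal payoffs (S − K): max(7, 0) = 7, max(-14, 0) = 0
Node 0 (S = 30): V_0 = 1/1.06·[0.5143·7.0000 + 0.4857·0.0000] = 3.3962

$3.40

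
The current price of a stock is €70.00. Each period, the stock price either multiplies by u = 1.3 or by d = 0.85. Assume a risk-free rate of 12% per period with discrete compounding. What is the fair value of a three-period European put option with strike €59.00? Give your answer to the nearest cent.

Risk-neutral probability p = (1 + 0.12 − 0.85)/(1.3 − 0.85) = 0.2700/0.4500 = 0.6000
Terminal stock prices: S_uuu = 153.8, S_uud = 100.6, S_udd = 65.75, S_ddd = 42.99
Terminal payoffs (K − S): max(-94.79, 0) = 0, max(-41.56, 0) = 0, max(-6.747, 0) = 0, max(16.01, 0) = 16.01
Node uu (S = 118.3): V_uu = 1/1.12·[0.6000·0.0000 + 0.4000·0.0000] = 0.0000
Node ud (S = 77.35): V_ud = 1/1.12·[0.6000·0.0000 + 0.4000·0.0000] = 0.0000
Node dd (S = 50.57): V_dd = 1/1.12·[0.6000·0.0000 + 0.4000·16.0113] = 5.7183
Node u (S = 91): V_u = 1/1.12·[0.6000·0.0000 + 0.4000·0.0000] = 0.0000
Node d (S = 59.5): V_d = 1/1.12·[0.6000·0.0000 + 0.4000·5.7183] = 2.0423
Node 0 (S = 70): V_0 = 1/1.12·[0.6000·0.0000 + 0.4000·2.0423] = 0.7294

€0.73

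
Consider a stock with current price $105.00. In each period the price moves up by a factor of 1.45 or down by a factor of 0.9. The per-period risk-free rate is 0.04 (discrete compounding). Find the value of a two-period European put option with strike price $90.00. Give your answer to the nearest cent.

Risk-neutral probability p = (1 + 0.04 − 0.9)/(1.45 − 0.9) = 0.1400/0.5500 = 0.2545
Terminal stock prices: S_uu = 220.8, S_ud = 137, S_dd = 85.05
Terminal payoffs (K − S): max(-130.8, 0) = 0, max(-47.03, 0) = 0, max(4.95, 0) = 4.95
Node u (S = 152.2): V_u = 1/1.04·[0.2545·0.0000 + 0.7455·0.0000] = 0.0000
Node d (S = 94.5): V_d = 1/1.04·[0.2545·0.0000 + 0.7455·4.9500] = 3.5481
Node 0 (S = 105): V_0 = 1/1.04·[0.2545·0.0000 + 0.7455·3.5481] = 2.5432

$2.54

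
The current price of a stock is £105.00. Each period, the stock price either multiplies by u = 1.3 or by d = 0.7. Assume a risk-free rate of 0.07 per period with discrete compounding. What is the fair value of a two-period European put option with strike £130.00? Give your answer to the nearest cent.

£24.31

Risk-neutral probability p = (1 + 0.07 − 0.7)/(1.3 − 0.7) = 0.3700/0.6000 = 0.6167
Terminal stock prices: S_uu = 177.5, S_ud = 95.55, S_dd = 51.45
Terminal payoffs (K − S): max(-47.45, 0) = 0, max(34.45, 0) = 34.45, max(78.55, 0) = 78.55
Node u (S = 136.5): V_u = 1/1.07·[0.6167·0.0000 + 0.3833·34.4500] = 12.3419
Node d (S = 73.5): V_d = 1/1.07·[0.6167·34.4500 + 0.3833·78.5500] = 47.9953
Node 0 (S = 105): V_0 = 1/1.07·[0.6167·12.3419 + 0.3833·47.9953] = 24.3075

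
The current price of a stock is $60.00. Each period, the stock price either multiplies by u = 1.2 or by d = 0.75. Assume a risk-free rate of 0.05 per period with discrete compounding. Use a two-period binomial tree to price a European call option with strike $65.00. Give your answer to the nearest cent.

Risk-neutral probability p = (1 + 0.05 − 0.75)/(1.2 − 0.75) = 0.3000/0.4500 = 0.6667
Terminal stock prices: S_uu = 86.4, S_ud = 54, S_dd = 33.75
Terminal payoffs (S − K): max(21.4, 0) = 21.4, max(-11, 0) = 0, max(-31.25, 0) = 0
Node u (S = 72): V_u = 1/1.05·[0.6667·21.4000 + 0.3333·0.0000] = 13.5873
Node d (S = 45): V_d = 1/1.05·[0.6667·0.0000 + 0.3333·0.0000] = 0.0000
Node 0 (S = 60): V_0 = 1/1.05·[0.6667·13.5873 + 0.3333·0.0000] = 8.6269

$8.63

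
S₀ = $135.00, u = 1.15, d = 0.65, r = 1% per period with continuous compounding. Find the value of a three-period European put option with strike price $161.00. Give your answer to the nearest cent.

$37.30

Risk-neutral probability p = (e^0.01 − 0.65)/(1.15 − 0.65) = 0.3601/0.5000 = 0.7201
Terminal stock prices: S_uuu = 205.3, S_uud = 116, S_udd = 65.59, S_ddd = 37.07
Terminal payoffs (K − S): max(-44.32, 0) = 0, max(44.95, 0) = 44.95, max(95.41, 0) = 95.41, max(123.9, 0) = 123.9
Node uu (S = 178.5): V_uu = e^(−0.01)·[0.7201·0.0000 + 0.2799·44.9506] = 12.4565
Node ud (S = 100.9): V_ud = e^(−0.01)·[0.7201·44.9506 + 0.2799·95.4069] = 58.4855
Node dd (S = 57.04): V_dd = e^(−0.01)·[0.7201·95.4069 + 0.2799·123.9256] = 102.3605
Node u (S = 155.2): V_u = e^(−0.01)·[0.7201·12.4565 + 0.2799·58.4855] = 25.0879
Node d (S = 87.75): V_d = e^(−0.01)·[0.7201·58.4855 + 0.2799·102.3605] = 70.0620
Node 0 (S = 135): V_0 = e^(−0.01)·[0.7201·25.0879 + 0.2799·70.0620] = 37.3012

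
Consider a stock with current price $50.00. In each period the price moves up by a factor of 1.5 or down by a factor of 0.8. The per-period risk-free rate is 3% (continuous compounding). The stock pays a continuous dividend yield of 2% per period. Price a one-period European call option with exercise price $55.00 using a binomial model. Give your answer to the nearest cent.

Per-period risk-free factor R = e^0.03 = 1.0305; dividend-adjusted growth = e^(0.03−0.02) = 1.0101.
Risk-neutral probability p = (1.0101 − 0.8)/(1.5 − 0.8) = 0.2101/0.7000 = 0.3001
Terminal stock prices: S_u = 75, S_d = 40
Terminal payoffs (S − K): max(20, 0) = 20, max(-15, 0) = 0
Node 0 (S = 50): V_0 = e^(−0.03)·[0.3001·20.0000 + 0.6999·0.0000] = 5.8241

$5.82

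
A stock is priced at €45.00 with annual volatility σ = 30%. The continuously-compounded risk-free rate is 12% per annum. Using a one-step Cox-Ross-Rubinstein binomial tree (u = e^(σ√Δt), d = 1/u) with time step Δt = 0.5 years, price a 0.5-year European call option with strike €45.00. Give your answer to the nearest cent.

€5.93

CRR parameters: u = e^(σ√Δt) = e^(0.3·√0.5) = 1.2363, d = 1/u = 0.8089
Per-period rate: rΔt = 0.12·0.5 = 0.06, so R = e^0.06 = 1.0618
Risk-neutral probability p = (e^0.06 − 0.8089)/(1.2363 − 0.8089) = 0.2530/0.4275 = 0.5918
Terminal stock prices: S_u = 55.63, S_d = 36.4
Terminal payoffs (S − K): max(10.63, 0) = 10.63, max(-8.601, 0) = 0
Node 0 (S = 45): V_0 = e^(−0.06)·[0.5918·10.6340 + 0.4082·0.0000] = 5.9270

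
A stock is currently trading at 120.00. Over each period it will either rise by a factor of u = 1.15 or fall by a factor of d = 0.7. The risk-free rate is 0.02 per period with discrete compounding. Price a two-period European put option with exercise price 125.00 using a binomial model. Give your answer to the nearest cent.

Risk-neutral probability p = (1 + 0.02 − 0.7)/(1.15 − 0.7) = 0.3200/0.4500 = 0.7111
Terminal stock prices: S_uu = 158.7, S_ud = 96.6, S_dd = 58.8
Terminal payoffs (K − S): max(-33.7, 0) = 0, max(28.4, 0) = 28.4, max(66.2, 0) = 66.2
Node u (S = 138): V_u = 1/1.02·[0.7111·0.0000 + 0.2889·28.4000] = 8.0436
Node d (S = 84): V_d = 1/1.02·[0.7111·28.4000 + 0.2889·66.2000] = 38.5490
Node 0 (S = 120): V_0 = 1/1.02·[0.7111·8.0436 + 0.2889·38.5490] = 16.5257

16.53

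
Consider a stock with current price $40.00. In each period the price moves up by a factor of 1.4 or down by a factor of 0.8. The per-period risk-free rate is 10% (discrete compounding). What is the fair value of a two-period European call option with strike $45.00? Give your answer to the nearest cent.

$6.90

Risk-neutral probability p = (1 + 0.1 − 0.8)/(1.4 − 0.8) = 0.3000/0.6000 = 0.5000
Terminal stock prices: S_uu = 78.4, S_ud = 44.8, S_dd = 25.6
Terminal payoffs (S − K): max(33.4, 0) = 33.4, max(-0.2, 0) = 0, max(-19.4, 0) = 0
Node u (S = 56): V_u = 1/1.1·[0.5000·33.4000 + 0.5000·0.0000] = 15.1818
Node d (S = 32): V_d = 1/1.1·[0.5000·0.0000 + 0.5000·0.0000] = 0.0000
Node 0 (S = 40): V_0 = 1/1.1·[0.5000·15.1818 + 0.5000·0.0000] = 6.9008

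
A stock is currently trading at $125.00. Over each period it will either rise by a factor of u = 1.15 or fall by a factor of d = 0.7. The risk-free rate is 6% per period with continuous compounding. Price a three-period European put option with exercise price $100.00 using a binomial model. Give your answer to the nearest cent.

Risk-neutral probability p = (e^0.06 − 0.7)/(1.15 − 0.7) = 0.3618/0.4500 = 0.8041
Terminal stock prices: S_uuu = 190.1, S_uud = 115.7, S_udd = 70.44, S_ddd = 42.87
Terminal payoffs (K − S): max(-90.11, 0) = 0, max(-15.72, 0) = 0, max(29.56, 0) = 29.56, max(57.13, 0) = 57.13
Node uu (S = 165.3): V_uu = e^(−0.06)·[0.8041·0.0000 + 0.1959·0.0000] = 0.0000
Node ud (S = 100.6): V_ud = e^(−0.06)·[0.8041·0.0000 + 0.1959·29.5625] = 5.4546
Node dd (S = 61.25): V_dd = e^(−0.06)·[0.8041·29.5625 + 0.1959·57.1250] = 32.9265
Node u (S = 143.8): V_u = e^(−0.06)·[0.8041·0.0000 + 0.1959·5.4546] = 1.0064
Node d (S = 87.5): V_d = e^(−0.06)·[0.8041·5.4546 + 0.1959·32.9265] = 10.2057
Node 0 (S = 125): V_0 = e^(−0.06)·[0.8041·1.0064 + 0.1959·10.2057] = 2.6452

$2.65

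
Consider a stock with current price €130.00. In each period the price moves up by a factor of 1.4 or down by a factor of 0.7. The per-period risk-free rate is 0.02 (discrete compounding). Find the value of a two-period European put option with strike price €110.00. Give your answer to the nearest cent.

Risk-neutral probability p = (1 + 0.02 − 0.7)/(1.4 − 0.7) = 0.3200/0.7000 = 0.4571
Terminal stock prices: S_uu = 254.8, S_ud = 127.4, S_dd = 63.7
Terminal payoffs (K − S): max(-144.8, 0) = 0, max(-17.4, 0) = 0, max(46.3, 0) = 46.3
Node u (S = 182): V_u = 1/1.02·[0.4571·0.0000 + 0.5429·0.0000] = 0.0000
Node d (S = 91): V_d = 1/1.02·[0.4571·0.0000 + 0.5429·46.3000] = 24.6415
Node 0 (S = 130): V_0 = 1/1.02·[0.4571·0.0000 + 0.5429·24.6415] = 13.1145

€13.11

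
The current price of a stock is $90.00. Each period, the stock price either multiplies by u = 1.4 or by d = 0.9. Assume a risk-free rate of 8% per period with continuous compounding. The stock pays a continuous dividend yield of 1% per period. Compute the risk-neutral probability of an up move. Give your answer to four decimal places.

Per-period risk-free factor R = e^0.08 = 1.0833; dividend-adjusted growth = e^(0.08−0.01) = 1.0725.
Risk-neutral probability p = (1.0725 − 0.9)/(1.4 − 0.9) = 0.1725/0.5000 = 0.3450

p = 0.3450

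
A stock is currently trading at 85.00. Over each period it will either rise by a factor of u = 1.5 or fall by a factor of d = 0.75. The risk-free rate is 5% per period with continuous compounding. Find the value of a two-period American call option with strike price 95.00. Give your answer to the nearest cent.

14.32

Risk-neutral probability p = (e^0.05 − 0.75)/(1.5 − 0.75) = 0.3013/0.7500 = 0.4017
Terminal stock prices: S_uu = 191.2, S_ud = 95.62, S_dd = 47.81
Terminal payoffs (S − K): max(96.25, 0) = 96.25, max(0.625, 0) = 0.625, max(-47.19, 0) = 0
Node u (S = 127.5): continuation = e^(−0.05)·[0.4017·96.2500 + 0.5983·0.6250] = 37.1332; exercise value = 32.5000 ≤ continuation, so V_u = 37.1332
Node d (S = 63.75): continuation = e^(−0.05)·[0.4017·0.6250 + 0.5983·0.0000] = 0.2388; exercise value = 0.0000 ≤ continuation, so V_d = 0.2388
Node 0 (S = 85): continuation = e^(−0.05)·[0.4017·37.1332 + 0.5983·0.2388] = 14.3247; exercise value = 0.0000 ≤ continuation, so V_0 = 14.3247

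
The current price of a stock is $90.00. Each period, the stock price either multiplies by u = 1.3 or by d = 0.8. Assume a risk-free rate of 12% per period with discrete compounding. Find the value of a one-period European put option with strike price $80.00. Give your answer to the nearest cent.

$2.57

Risk-neutral probability p = (1 + 0.12 − 0.8)/(1.3 − 0.8) = 0.3200/0.5000 = 0.6400
Terminal stock prices: S_u = 117, S_d = 72
Terminal payoffs (K − S): max(-37, 0) = 0, max(8, 0) = 8
Node 0 (S = 90): V_0 = 1/1.12·[0.6400·0.0000 + 0.3600·8.0000] = 2.5714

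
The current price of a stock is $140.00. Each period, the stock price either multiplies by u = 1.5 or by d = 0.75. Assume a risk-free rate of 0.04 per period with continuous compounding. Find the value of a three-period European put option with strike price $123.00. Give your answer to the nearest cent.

Risk-neutral probability p = (e^0.04 − 0.75)/(1.5 − 0.75) = 0.2908/0.7500 = 0.3877
Terminal stock prices: S_uuu = 472.5, S_uud = 236.2, S_udd = 118.1, S_ddd = 59.06
Terminal payoffs (K − S): max(-349.5, 0) = 0, max(-113.2, 0) = 0, max(4.875, 0) = 4.875, max(63.94, 0) = 63.94
Node uu (S = 315): V_uu = e^(−0.04)·[0.3877·0.0000 + 0.6123·0.0000] = 0.0000
Node ud (S = 157.5): V_ud = e^(−0.04)·[0.3877·0.0000 + 0.6123·4.8750] = 2.8677
Node dd (S = 78.75): V_dd = e^(−0.04)·[0.3877·4.8750 + 0.6123·63.9375] = 39.4271
Node u (S = 210): V_u = e^(−0.04)·[0.3877·0.0000 + 0.6123·2.8677] = 1.6869
Node d (S = 105): V_d = e^(−0.04)·[0.3877·2.8677 + 0.6123·39.4271] = 24.2612
Node 0 (S = 140): V_0 = e^(−0.04)·[0.3877·1.6869 + 0.6123·24.2612] = 14.9000

$14.90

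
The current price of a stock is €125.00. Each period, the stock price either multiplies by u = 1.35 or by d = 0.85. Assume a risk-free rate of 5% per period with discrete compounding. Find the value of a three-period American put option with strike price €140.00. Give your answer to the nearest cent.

Risk-neutral probability p = (1 + 0.05 − 0.85)/(1.35 − 0.85) = 0.2000/0.5000 = 0.4000
Terminal stock prices: S_uuu = 307.5, S_uud = 193.6, S_udd = 121.9, S_ddd = 76.77
Terminal payoffs (K − S): max(-167.5, 0) = 0, max(-53.64, 0) = 0, max(18.08, 0) = 18.08, max(63.23, 0) = 63.23
Node uu (S = 227.8): continuation = 1/1.05·[0.4000·0.0000 + 0.6000·0.0000] = 0.0000; exercise value = 0.0000 ≤ continuation, so V_uu = 0.0000
Node ud (S = 143.4): continuation = 1/1.05·[0.4000·0.0000 + 0.6000·18.0781] = 10.3304; exercise value = 0.0000 ≤ continuation, so V_ud = 10.3304
Node dd (S = 90.31): continuation = 1/1.05·[0.4000·18.0781 + 0.6000·63.2344] = 43.0208; exercise value = 49.6875 > continuation, so V_dd = 49.6875 (exercise)
Node u (S = 168.8): continuation = 1/1.05·[0.4000·0.0000 + 0.6000·10.3304] = 5.9031; exercise value = 0.0000 ≤ continuation, so V_u = 5.9031
Node d (S = 106.2): continuation = 1/1.05·[0.4000·10.3304 + 0.6000·49.6875] = 32.3282; exercise value = 33.7500 > continuation, so V_d = 33.7500 (exercise)
Node 0 (S = 125): continuation = 1/1.05·[0.4000·5.9031 + 0.6000·33.7500] = 21.5345; exercise value = 15.0000 ≤ continuation, so V_0 = 21.5345

€21.53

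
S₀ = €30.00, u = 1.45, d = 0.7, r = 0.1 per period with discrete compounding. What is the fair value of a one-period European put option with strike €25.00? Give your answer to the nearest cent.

€1.70

Risk-neutral probability p = (1 + 0.1 − 0.7)/(1.45 − 0.7) = 0.4000/0.7500 = 0.5333
Terminal stock prices: S_u = 43.5, S_d = 21
Terminal payoffs (K − S): max(-18.5, 0) = 0, max(4, 0) = 4
Node 0 (S = 30): V_0 = 1/1.1·[0.5333·0.0000 + 0.4667·4.0000] = 1.6970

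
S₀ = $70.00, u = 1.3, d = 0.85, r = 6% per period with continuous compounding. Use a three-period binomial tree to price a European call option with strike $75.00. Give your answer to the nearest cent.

$14.38

Risk-neutral probability p = (e^0.06 − 0.85)/(1.3 − 0.85) = 0.2118/0.4500 = 0.4707
Terminal stock prices: S_uuu = 153.8, S_uud = 100.6, S_udd = 65.75, S_ddd = 42.99
Terminal payoffs (S − K): max(78.79, 0) = 78.79, max(25.56, 0) = 25.56, max(-9.253, 0) = 0, max(-32.01, 0) = 0
Node uu (S = 118.3): V_uu = e^(−0.06)·[0.4707·78.7900 + 0.5293·25.5550] = 47.6677
Node ud (S = 77.35): V_ud = e^(−0.06)·[0.4707·25.5550 + 0.5293·0.0000] = 11.3294
Node dd (S = 50.57): V_dd = e^(−0.06)·[0.4707·0.0000 + 0.5293·0.0000] = 0.0000
Node u (S = 91): V_u = e^(−0.06)·[0.4707·47.6677 + 0.5293·11.3294] = 26.7796
Node d (S = 59.5): V_d = e^(−0.06)·[0.4707·11.3294 + 0.5293·0.0000] = 5.0227
Node 0 (S = 70): V_0 = e^(−0.06)·[0.4707·26.7796 + 0.5293·5.0227] = 14.3758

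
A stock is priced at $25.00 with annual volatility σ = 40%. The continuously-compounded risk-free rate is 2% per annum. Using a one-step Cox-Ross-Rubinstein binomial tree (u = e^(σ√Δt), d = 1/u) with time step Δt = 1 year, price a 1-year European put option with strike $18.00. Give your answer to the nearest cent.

CRR parameters: u = e^(σ√Δt) = e^(0.4·√1) = 1.4918, d = 1/u = 0.6703
Per-period rate: rΔt = 0.02·1 = 0.02, so R = e^0.02 = 1.0202
Risk-neutral probability p = (e^0.02 − 0.6703)/(1.4918 − 0.6703) = 0.3499/0.8215 = 0.4259
Terminal stock prices: S_u = 37.3, S_d = 16.76
Terminal payoffs (K − S): max(-19.3, 0) = 0, max(1.242, 0) = 1.242
Node 0 (S = 25): V_0 = e^(−0.02)·[0.4259·0.0000 + 0.5741·1.2420] = 0.6989

$0.70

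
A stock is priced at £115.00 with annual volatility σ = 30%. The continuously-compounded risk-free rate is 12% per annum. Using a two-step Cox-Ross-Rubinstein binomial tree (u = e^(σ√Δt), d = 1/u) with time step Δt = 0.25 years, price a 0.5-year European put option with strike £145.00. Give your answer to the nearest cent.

£24.62

CRR parameters: u = e^(σ√Δt) = e^(0.3·√0.25) = 1.1618, d = 1/u = 0.8607
Per-period rate: rΔt = 0.12·0.25 = 0.03, so R = e^0.03 = 1.0305
Risk-neutral probability p = (e^0.03 − 0.8607)/(1.1618 − 0.8607) = 0.1697/0.3011 = 0.5637
Terminal stock prices: S_uu = 155.2, S_ud = 115, S_dd = 85.19
Terminal payoffs (K − S): max(-10.23, 0) = 0, max(30, 0) = 30, max(59.81, 0) = 59.81
Node u (S = 133.6): V_u = e^(−0.03)·[0.5637·0.0000 + 0.4363·30.0000] = 12.7020
Node d (S = 98.98): V_d = e^(−0.03)·[0.5637·30.0000 + 0.4363·59.8059] = 41.7332
Node 0 (S = 115): V_0 = e^(−0.03)·[0.5637·12.7020 + 0.4363·41.7332] = 24.6184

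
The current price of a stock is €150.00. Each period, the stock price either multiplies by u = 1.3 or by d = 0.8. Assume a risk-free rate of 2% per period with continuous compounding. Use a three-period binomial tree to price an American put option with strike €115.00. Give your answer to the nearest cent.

€6.30

Risk-neutral probability p = (e^0.02 − 0.8)/(1.3 − 0.8) = 0.2202/0.5000 = 0.4404
Terminal stock prices: S_uuu = 329.6, S_uud = 202.8, S_udd = 124.8, S_ddd = 76.8
Terminal payoffs (K − S): max(-214.6, 0) = 0, max(-87.8, 0) = 0, max(-9.8, 0) = 0, max(38.2, 0) = 38.2
Node uu (S = 253.5): continuation = e^(−0.02)·[0.4404·0.0000 + 0.5596·0.0000] = 0.0000; exercise value = 0.0000 ≤ continuation, so V_uu = 0.0000
Node ud (S = 156): continuation = e^(−0.02)·[0.4404·0.0000 + 0.5596·0.0000] = 0.0000; exercise value = 0.0000 ≤ continuation, so V_ud = 0.0000
Node dd (S = 96): continuation = e^(−0.02)·[0.4404·0.0000 + 0.5596·38.2000] = 20.9533; exercise value = 19.0000 ≤ continuation, so V_dd = 20.9533
Node u (S = 195): continuation = e^(−0.02)·[0.4404·0.0000 + 0.5596·0.0000] = 0.0000; exercise value = 0.0000 ≤ continuation, so V_u = 0.0000
Node d (S = 120): continuation = e^(−0.02)·[0.4404·0.0000 + 0.5596·20.9533] = 11.4932; exercise value = 0.0000 ≤ continuation, so V_d = 11.4932
Node 0 (S = 150): continuation = e^(−0.02)·[0.4404·0.0000 + 0.5596·11.4932] = 6.3042; exercise value = 0.0000 ≤ continuation, so V_0 = 6.3042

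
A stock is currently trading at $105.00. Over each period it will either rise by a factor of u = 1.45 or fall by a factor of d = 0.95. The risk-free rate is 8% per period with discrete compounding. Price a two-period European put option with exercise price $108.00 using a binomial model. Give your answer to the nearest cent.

Risk-neutral probability p = (1 + 0.08 − 0.95)/(1.45 − 0.95) = 0.1300/0.5000 = 0.2600
Terminal stock prices: S_uu = 220.8, S_ud = 144.6, S_dd = 94.76
Terminal payoffs (K − S): max(-112.8, 0) = 0, max(-36.64, 0) = 0, max(13.24, 0) = 13.24
Node u (S = 152.2): V_u = 1/1.08·[0.2600·0.0000 + 0.7400·0.0000] = 0.0000
Node d (S = 99.75): V_d = 1/1.08·[0.2600·0.0000 + 0.7400·13.2375] = 9.0701
Node 0 (S = 105): V_0 = 1/1.08·[0.2600·0.0000 + 0.7400·9.0701] = 6.2147

$6.21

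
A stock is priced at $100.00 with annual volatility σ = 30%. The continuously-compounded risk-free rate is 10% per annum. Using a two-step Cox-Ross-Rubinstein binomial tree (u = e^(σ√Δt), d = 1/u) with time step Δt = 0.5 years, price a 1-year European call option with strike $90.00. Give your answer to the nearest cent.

$22.73

CRR parameters: u = e^(σ√Δt) = e^(0.3·√0.5) = 1.2363, d = 1/u = 0.8089
Per-period rate: rΔt = 0.1·0.5 = 0.05, so R = e^0.05 = 1.0513
Risk-neutral probability p = (e^0.05 − 0.8089)/(1.2363 − 0.8089) = 0.2424/0.4275 = 0.5671
Terminal stock prices: S_uu = 152.8, S_ud = 100, S_dd = 65.43
Terminal payoffs (S − K): max(62.85, 0) = 62.85, max(10, 0) = 10, max(-24.57, 0) = 0
Node u (S = 123.6): V_u = e^(−0.05)·[0.5671·62.8465 + 0.4329·10.0000] = 38.0205
Node d (S = 80.89): V_d = e^(−0.05)·[0.5671·10.0000 + 0.4329·0.0000] = 5.3945
Node 0 (S = 100): V_0 = e^(−0.05)·[0.5671·38.0205 + 0.4329·5.3945] = 22.7316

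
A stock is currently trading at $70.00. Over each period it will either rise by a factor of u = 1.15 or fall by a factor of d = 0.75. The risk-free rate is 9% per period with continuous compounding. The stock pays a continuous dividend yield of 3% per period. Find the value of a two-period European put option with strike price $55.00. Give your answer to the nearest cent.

Per-period risk-free factor R = e^0.09 = 1.0942; dividend-adjusted growth = e^(0.09−0.03) = 1.0618.
Risk-neutral probability p = (1.0618 − 0.75)/(1.15 − 0.75) = 0.3118/0.4000 = 0.7796
Terminal stock prices: S_uu = 92.57, S_ud = 60.38, S_dd = 39.38
Terminal payoffs (K − S): max(-37.57, 0) = 0, max(-5.375, 0) = 0, max(15.62, 0) = 15.62
Node u (S = 80.5): V_u = e^(−0.09)·[0.7796·0.0000 + 0.2204·0.0000] = 0.0000
Node d (S = 52.5): V_d = e^(−0.09)·[0.7796·0.0000 + 0.2204·15.6250] = 3.1475
Node 0 (S = 70): V_0 = e^(−0.09)·[0.7796·0.0000 + 0.2204·3.1475] = 0.6340

$0.63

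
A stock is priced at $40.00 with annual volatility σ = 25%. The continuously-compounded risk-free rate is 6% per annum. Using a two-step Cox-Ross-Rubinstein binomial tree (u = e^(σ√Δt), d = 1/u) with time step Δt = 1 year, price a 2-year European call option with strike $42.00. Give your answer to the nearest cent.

CRR parameters: u = e^(σ√Δt) = e^(0.25·√1) = 1.2840, d = 1/u = 0.7788
Per-period rate: rΔt = 0.06·1 = 0.06, so R = e^0.06 = 1.0618
Risk-neutral probability p = (e^0.06 − 0.7788)/(1.2840 − 0.7788) = 0.2830/0.5052 = 0.5602
Terminal stock prices: S_uu = 65.95, S_ud = 40, S_dd = 24.26
Terminal payoffs (S − K): max(23.95, 0) = 23.95, max(-2, 0) = 0, max(-17.74, 0) = 0
Node u (S = 51.36): V_u = e^(−0.06)·[0.5602·23.9489 + 0.4398·0.0000] = 12.6352
Node d (S = 31.15): V_d = e^(−0.06)·[0.5602·0.0000 + 0.4398·0.0000] = 0.0000
Node 0 (S = 40): V_0 = e^(−0.06)·[0.5602·12.6352 + 0.4398·0.0000] = 6.6663

$6.67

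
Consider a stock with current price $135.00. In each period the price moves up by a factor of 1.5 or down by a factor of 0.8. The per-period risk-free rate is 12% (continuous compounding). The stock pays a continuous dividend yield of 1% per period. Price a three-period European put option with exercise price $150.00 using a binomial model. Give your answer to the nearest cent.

Per-period risk-free factor R = e^0.12 = 1.1275; dividend-adjusted growth = e^(0.12−0.01) = 1.1163.
Risk-neutral probability p = (1.1163 − 0.8)/(1.5 − 0.8) = 0.3163/0.7000 = 0.4518
Terminal stock prices: S_uuu = 455.6, S_uud = 243, S_udd = 129.6, S_ddd = 69.12
Terminal payoffs (K − S): max(-305.6, 0) = 0, max(-93, 0) = 0, max(20.4, 0) = 20.4, max(80.88, 0) = 80.88
Node uu (S = 303.8): V_uu = e^(−0.12)·[0.4518·0.0000 + 0.5482·0.0000] = 0.0000
Node ud (S = 162): V_ud = e^(−0.12)·[0.4518·0.0000 + 0.5482·20.4000] = 9.9182
Node dd (S = 86.4): V_dd = e^(−0.12)·[0.4518·20.4000 + 0.5482·80.8800] = 47.4978
Node u (S = 202.5): V_u = e^(−0.12)·[0.4518·0.0000 + 0.5482·9.9182] = 4.8221
Node d (S = 108): V_d = e^(−0.12)·[0.4518·9.9182 + 0.5482·47.4978] = 27.0673
Node 0 (S = 135): V_0 = e^(−0.12)·[0.4518·4.8221 + 0.5482·27.0673] = 15.0922

$15.09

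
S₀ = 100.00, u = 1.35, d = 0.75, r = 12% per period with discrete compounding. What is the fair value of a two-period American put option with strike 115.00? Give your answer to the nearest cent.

Risk-neutral probability p = (1 + 0.12 − 0.75)/(1.35 − 0.75) = 0.3700/0.6000 = 0.6167
Terminal stock prices: S_uu = 182.3, S_ud = 101.2, S_dd = 56.25
Terminal payoffs (K − S): max(-67.25, 0) = 0, max(13.75, 0) = 13.75, max(58.75, 0) = 58.75
Node u (S = 135): continuation = 1/1.12·[0.6167·0.0000 + 0.3833·13.7500] = 4.7061; exercise value = 0.0000 ≤ continuation, so V_u = 4.7061
Node d (S = 75): continuation = 1/1.12·[0.6167·13.7500 + 0.3833·58.7500] = 27.6786; exercise value = 40.0000 > continuation, so V_d = 40.0000 (exercise)
Node 0 (S = 100): continuation = 1/1.12·[0.6167·4.7061 + 0.3833·40.0000] = 16.2816; exercise value = 15.0000 ≤ continuation, so V_0 = 16.2816

16.28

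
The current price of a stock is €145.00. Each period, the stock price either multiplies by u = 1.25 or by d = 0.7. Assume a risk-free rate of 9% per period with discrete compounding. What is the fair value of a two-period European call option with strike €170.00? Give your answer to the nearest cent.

€23.94

Risk-neutral probability p = (1 + 0.09 − 0.7)/(1.25 − 0.7) = 0.3900/0.5500 = 0.7091
Terminal stock prices: S_uu = 226.6, S_ud = 126.9, S_dd = 71.05
Terminal payoffs (S − K): max(56.56, 0) = 56.56, max(-43.13, 0) = 0, max(-98.95, 0) = 0
Node u (S = 181.2): V_u = 1/1.09·[0.7091·56.5625 + 0.2909·0.0000] = 36.7963
Node d (S = 101.5): V_d = 1/1.09·[0.7091·0.0000 + 0.2909·0.0000] = 0.0000
Node 0 (S = 145): V_0 = 1/1.09·[0.7091·36.7963 + 0.2909·0.0000] = 23.9375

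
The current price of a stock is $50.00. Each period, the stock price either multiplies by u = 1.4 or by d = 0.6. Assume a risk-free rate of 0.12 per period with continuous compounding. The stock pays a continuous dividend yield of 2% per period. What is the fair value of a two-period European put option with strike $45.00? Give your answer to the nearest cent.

Per-period risk-free factor R = e^0.12 = 1.1275; dividend-adjusted growth = e^(0.12−0.02) = 1.1052.
Risk-neutral probability p = (1.1052 − 0.6)/(1.4 − 0.6) = 0.5052/0.8000 = 0.6315
Terminal stock prices: S_uu = 98, S_ud = 42, S_dd = 18
Terminal payoffs (K − S): max(-53, 0) = 0, max(3, 0) = 3, max(27, 0) = 27
Node u (S = 70): V_u = e^(−0.12)·[0.6315·0.0000 + 0.3685·3.0000] = 0.9806
Node d (S = 30): V_d = e^(−0.12)·[0.6315·3.0000 + 0.3685·27.0000] = 10.5055
Node 0 (S = 50): V_0 = e^(−0.12)·[0.6315·0.9806 + 0.3685·10.5055] = 3.9830

$3.98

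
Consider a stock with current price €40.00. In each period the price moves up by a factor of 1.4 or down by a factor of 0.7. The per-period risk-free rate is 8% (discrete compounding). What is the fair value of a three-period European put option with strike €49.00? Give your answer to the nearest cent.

€8.50

Risk-neutral probability p = (1 + 0.08 − 0.7)/(1.4 − 0.7) = 0.3800/0.7000 = 0.5429
Terminal stock prices: S_uuu = 109.8, S_uud = 54.88, S_udd = 27.44, S_ddd = 13.72
Terminal payoffs (K − S): max(-60.76, 0) = 0, max(-5.88, 0) = 0, max(21.56, 0) = 21.56, max(35.28, 0) = 35.28
Node uu (S = 78.4): V_uu = 1/1.08·[0.5429·0.0000 + 0.4571·0.0000] = 0.0000
Node ud (S = 39.2): V_ud = 1/1.08·[0.5429·0.0000 + 0.4571·21.5600] = 9.1259
Node dd (S = 19.6): V_dd = 1/1.08·[0.5429·21.5600 + 0.4571·35.2800] = 25.7704
Node u (S = 56): V_u = 1/1.08·[0.5429·0.0000 + 0.4571·9.1259] = 3.8628
Node d (S = 28): V_d = 1/1.08·[0.5429·9.1259 + 0.4571·25.7704] = 15.4952
Node 0 (S = 40): V_0 = 1/1.08·[0.5429·3.8628 + 0.4571·15.4952] = 8.5004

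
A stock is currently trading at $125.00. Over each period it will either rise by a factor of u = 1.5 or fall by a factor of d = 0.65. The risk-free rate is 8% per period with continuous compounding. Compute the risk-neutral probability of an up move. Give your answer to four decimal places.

Risk-neutral probability p = (e^0.08 − 0.65)/(1.5 − 0.65) = 0.4333/0.8500 = 0.5097

p = 0.5097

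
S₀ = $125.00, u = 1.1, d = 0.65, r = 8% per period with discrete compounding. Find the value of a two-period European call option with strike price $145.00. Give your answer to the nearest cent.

$4.89

Risk-neutral probability p = (1 + 0.08 − 0.65)/(1.1 − 0.65) = 0.4300/0.4500 = 0.9556
Terminal stock prices: S_uu = 151.3, S_ud = 89.38, S_dd = 52.81
Terminal payoffs (S − K): max(6.25, 0) = 6.25, max(-55.62, 0) = 0, max(-92.19, 0) = 0
Node u (S = 137.5): V_u = 1/1.08·[0.9556·6.2500 + 0.0444·0.0000] = 5.5298
Node d (S = 81.25): V_d = 1/1.08·[0.9556·0.0000 + 0.0444·0.0000] = 0.0000
Node 0 (S = 125): V_0 = 1/1.08·[0.9556·5.5298 + 0.0444·0.0000] = 4.8927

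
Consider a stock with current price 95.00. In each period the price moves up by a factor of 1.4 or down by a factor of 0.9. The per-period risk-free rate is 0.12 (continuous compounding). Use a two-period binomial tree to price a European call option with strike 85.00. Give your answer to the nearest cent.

Risk-neutral probability p = (e^0.12 − 0.9)/(1.4 − 0.9) = 0.2275/0.5000 = 0.4550
Terminal stock prices: S_uu = 186.2, S_ud = 119.7, S_dd = 76.95
Terminal payoffs (S − K): max(101.2, 0) = 101.2, max(34.7, 0) = 34.7, max(-8.05, 0) = 0
Node u (S = 133): V_u = e^(−0.12)·[0.4550·101.2000 + 0.5450·34.7000] = 57.6118
Node d (S = 85.5): V_d = e^(−0.12)·[0.4550·34.7000 + 0.5450·0.0000] = 14.0029
Node 0 (S = 95): V_0 = e^(−0.12)·[0.4550·57.6118 + 0.5450·14.0029] = 30.0175

30.02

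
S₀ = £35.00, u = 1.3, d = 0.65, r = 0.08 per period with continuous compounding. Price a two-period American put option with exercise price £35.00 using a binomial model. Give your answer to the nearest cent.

Risk-neutral probability p = (e^0.08 − 0.65)/(1.3 − 0.65) = 0.4333/0.6500 = 0.6666
Terminal stock prices: S_uu = 59.15, S_ud = 29.57, S_dd = 14.79
Terminal payoffs (K − S): max(-24.15, 0) = 0, max(5.425, 0) = 5.425, max(20.21, 0) = 20.21
Node u (S = 45.5): continuation = e^(−0.08)·[0.6666·0.0000 + 0.3334·5.4250] = 1.6697; exercise value = 0.0000 ≤ continuation, so V_u = 1.6697
Node d (S = 22.75): continuation = e^(−0.08)·[0.6666·5.4250 + 0.3334·20.2125] = 9.5591; exercise value = 12.2500 > continuation, so V_d = 12.2500 (exercise)
Node 0 (S = 35): continuation = e^(−0.08)·[0.6666·1.6697 + 0.3334·12.2500] = 4.7976; exercise value = 0.0000 ≤ continuation, so V_0 = 4.7976

£4.80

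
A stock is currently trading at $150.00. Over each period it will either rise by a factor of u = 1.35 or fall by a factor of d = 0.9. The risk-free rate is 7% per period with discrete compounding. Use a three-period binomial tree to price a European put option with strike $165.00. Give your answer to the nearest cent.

Risk-neutral probability p = (1 + 0.07 − 0.9)/(1.35 − 0.9) = 0.1700/0.4500 = 0.3778
Terminal stock prices: S_uuu = 369.1, S_uud = 246, S_udd = 164, S_ddd = 109.4
Terminal payoffs (K − S): max(-204.1, 0) = 0, max(-81.04, 0) = 0, max(0.975, 0) = 0.975, max(55.65, 0) = 55.65
Node uu (S = 273.4): V_uu = 1/1.07·[0.3778·0.0000 + 0.6222·0.0000] = 0.0000
Node ud (S = 182.2): V_ud = 1/1.07·[0.3778·0.0000 + 0.6222·0.9750] = 0.5670
Node dd (S = 121.5): V_dd = 1/1.07·[0.3778·0.9750 + 0.6222·55.6500] = 32.7056
Node u (S = 202.5): V_u = 1/1.07·[0.3778·0.0000 + 0.6222·0.5670] = 0.3297
Node d (S = 135): V_d = 1/1.07·[0.3778·0.5670 + 0.6222·32.7056] = 19.2190
Node 0 (S = 150): V_0 = 1/1.07·[0.3778·0.3297 + 0.6222·19.2190] = 11.2926

$11.29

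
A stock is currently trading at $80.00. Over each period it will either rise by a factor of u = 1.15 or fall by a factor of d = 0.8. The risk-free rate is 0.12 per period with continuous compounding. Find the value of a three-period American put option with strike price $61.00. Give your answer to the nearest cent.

$0.04

Risk-neutral probability p = (e^0.12 − 0.8)/(1.15 − 0.8) = 0.3275/0.3500 = 0.9357
Terminal stock prices: S_uuu = 121.7, S_uud = 84.64, S_udd = 58.88, S_ddd = 40.96
Terminal payoffs (K − S): max(-60.67, 0) = 0, max(-23.64, 0) = 0, max(2.12, 0) = 2.12, max(20.04, 0) = 20.04
Node uu (S = 105.8): continuation = e^(−0.12)·[0.9357·0.0000 + 0.0643·0.0000] = 0.0000; exercise value = 0.0000 ≤ continuation, so V_uu = 0.0000
Node ud (S = 73.6): continuation = e^(−0.12)·[0.9357·0.0000 + 0.0643·2.1200] = 0.1209; exercise value = 0.0000 ≤ continuation, so V_ud = 0.1209
Node dd (S = 51.2): continuation = e^(−0.12)·[0.9357·2.1200 + 0.0643·20.0400] = 2.9021; exercise value = 9.8000 > continuation, so V_dd = 9.8000 (exercise)
Node u (S = 92): continuation = e^(−0.12)·[0.9357·0.0000 + 0.0643·0.1209] = 0.0069; exercise value = 0.0000 ≤ continuation, so V_u = 0.0069
Node d (S = 64): continuation = e^(−0.12)·[0.9357·0.1209 + 0.0643·9.8000] = 0.6592; exercise value = 0.0000 ≤ continuation, so V_d = 0.6592
Node 0 (S = 80): continuation = e^(−0.12)·[0.9357·0.0069 + 0.0643·0.6592] = 0.0433; exercise value = 0.0000 ≤ continuation, so V_0 = 0.0433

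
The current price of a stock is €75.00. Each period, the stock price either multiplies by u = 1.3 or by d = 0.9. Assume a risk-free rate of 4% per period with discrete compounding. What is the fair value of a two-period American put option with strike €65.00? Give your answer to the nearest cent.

€1.66

Risk-neutral probability p = (1 + 0.04 − 0.9)/(1.3 − 0.9) = 0.1400/0.4000 = 0.3500
Terminal stock prices: S_uu = 126.8, S_ud = 87.75, S_dd = 60.75
Terminal payoffs (K − S): max(-61.75, 0) = 0, max(-22.75, 0) = 0, max(4.25, 0) = 4.25
Node u (S = 97.5): continuation = 1/1.04·[0.3500·0.0000 + 0.6500·0.0000] = 0.0000; exercise value = 0.0000 ≤ continuation, so V_u = 0.0000
Node d (S = 67.5): continuation = 1/1.04·[0.3500·0.0000 + 0.6500·4.2500] = 2.6562; exercise value = 0.0000 ≤ continuation, so V_d = 2.6562
Node 0 (S = 75): continuation = 1/1.04·[0.3500·0.0000 + 0.6500·2.6562] = 1.6602; exercise value = 0.0000 ≤ continuation, so V_0 = 1.6602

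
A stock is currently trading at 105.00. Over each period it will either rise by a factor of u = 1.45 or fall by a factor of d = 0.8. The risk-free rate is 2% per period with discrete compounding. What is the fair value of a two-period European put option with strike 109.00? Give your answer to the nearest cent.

17.58

Risk-neutral probability p = (1 + 0.02 − 0.8)/(1.45 − 0.8) = 0.2200/0.6500 = 0.3385
Terminal stock prices: S_uu = 220.8, S_ud = 121.8, S_dd = 67.2
Terminal payoffs (K − S): max(-111.8, 0) = 0, max(-12.8, 0) = 0, max(41.8, 0) = 41.8
Node u (S = 152.2): V_u = 1/1.02·[0.3385·0.0000 + 0.6615·0.0000] = 0.0000
Node d (S = 84): V_d = 1/1.02·[0.3385·0.0000 + 0.6615·41.8000] = 27.1101
Node 0 (S = 105): V_0 = 1/1.02·[0.3385·0.0000 + 0.6615·27.1101] = 17.5827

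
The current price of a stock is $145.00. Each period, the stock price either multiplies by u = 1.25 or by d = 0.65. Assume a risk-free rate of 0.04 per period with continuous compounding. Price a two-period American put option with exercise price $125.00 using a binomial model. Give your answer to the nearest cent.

Risk-neutral probability p = (e^0.04 − 0.65)/(1.25 − 0.65) = 0.3908/0.6000 = 0.6514
Terminal stock prices: S_uu = 226.6, S_ud = 117.8, S_dd = 61.26
Terminal payoffs (K − S): max(-101.6, 0) = 0, max(7.188, 0) = 7.188, max(63.74, 0) = 63.74
Node u (S = 181.2): continuation = e^(−0.04)·[0.6514·0.0000 + 0.3486·7.1875] = 2.4077; exercise value = 0.0000 ≤ continuation, so V_u = 2.4077
Node d (S = 94.25): continuation = e^(−0.04)·[0.6514·7.1875 + 0.3486·63.7375] = 25.8487; exercise value = 30.7500 > continuation, so V_d = 30.7500 (exercise)
Node 0 (S = 145): continuation = e^(−0.04)·[0.6514·2.4077 + 0.3486·30.7500] = 11.8073; exercise value = 0.0000 ≤ continuation, so V_0 = 11.8073

$11.81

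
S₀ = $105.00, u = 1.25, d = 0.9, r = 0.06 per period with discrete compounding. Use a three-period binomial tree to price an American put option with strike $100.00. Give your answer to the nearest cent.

$3.92

Risk-neutral probability p = (1 + 0.06 − 0.9)/(1.25 − 0.9) = 0.1600/0.3500 = 0.4571
Terminal stock prices: S_uuu = 205.1, S_uud = 147.7, S_udd = 106.3, S_ddd = 76.55
Terminal payoffs (K − S): max(-105.1, 0) = 0, max(-47.66, 0) = 0, max(-6.312, 0) = 0, max(23.45, 0) = 23.45
Node uu (S = 164.1): continuation = 1/1.06·[0.4571·0.0000 + 0.5429·0.0000] = 0.0000; exercise value = 0.0000 ≤ continuation, so V_uu = 0.0000
Node ud (S = 118.1): continuation = 1/1.06·[0.4571·0.0000 + 0.5429·0.0000] = 0.0000; exercise value = 0.0000 ≤ continuation, so V_ud = 0.0000
Node dd (S = 85.05): continuation = 1/1.06·[0.4571·0.0000 + 0.5429·23.4550] = 12.0120; exercise value = 14.9500 > continuation, so V_dd = 14.9500 (exercise)
Node u (S = 131.2): continuation = 1/1.06·[0.4571·0.0000 + 0.5429·0.0000] = 0.0000; exercise value = 0.0000 ≤ continuation, so V_u = 0.0000
Node d (S = 94.5): continuation = 1/1.06·[0.4571·0.0000 + 0.5429·14.9500] = 7.6563; exercise value = 5.5000 ≤ continuation, so V_d = 7.6563
Node 0 (S = 105): continuation = 1/1.06·[0.4571·0.0000 + 0.5429·7.6563] = 3.9210; exercise value = 0.0000 ≤ continuation, so V_0 = 3.9210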